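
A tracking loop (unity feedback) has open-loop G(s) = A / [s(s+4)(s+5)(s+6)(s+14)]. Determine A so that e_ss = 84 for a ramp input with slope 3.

60

G(s) has one factor of s in the denominator, so the system is type 1.
K_v = lim_{s→0} s·G(s) = A / (4·5·6·14) = (1/1680)·A.
e_ss = 3/K_v = 84 ⇒ K_v = 1/28 ⇒ A = (1/28)/(1/1680) = 60.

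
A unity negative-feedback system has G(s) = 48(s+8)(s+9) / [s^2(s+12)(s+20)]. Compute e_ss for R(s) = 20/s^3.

The open loop has two poles at the origin → type 2 system.
K_a = lim_{s→0} s^2·G(s) = 48·8·9 / (12·20) = 14.4.
r(t) = 10t^2 gives R(s) = 20/s^3.
e_ss = 20/K_a = 20/14.4 = 25/18.

25/18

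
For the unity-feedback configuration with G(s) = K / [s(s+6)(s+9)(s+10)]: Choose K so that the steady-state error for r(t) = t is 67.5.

8

One free integrator in G(s): this is a type 1 system.
K_v = lim_{s→0} s·G(s) = K / (6·9·10) = (1/540)·K.
e_ss = 1/K_v = 67.5 ⇒ K_v = 2/135 ⇒ K = (2/135)/(1/540) = 8.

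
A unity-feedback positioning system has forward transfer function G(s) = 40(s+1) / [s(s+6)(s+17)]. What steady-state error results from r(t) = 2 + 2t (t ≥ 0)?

5.1

One free integrator in G(s): this is a type 1 system. Taking each input component in turn:
  • 2: tracked with zero error.
  • 2t: e_ss = 2/K_v with K_v=20/51 → 5.1.
Total e_ss = 5.1.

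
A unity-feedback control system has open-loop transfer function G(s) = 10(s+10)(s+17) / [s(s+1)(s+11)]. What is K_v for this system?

System type = 1 (one pole at s=0).
K_v = lim_{s→0} s·G(s) = 10·10·17 / (1·11) = 1700/11.

1700/11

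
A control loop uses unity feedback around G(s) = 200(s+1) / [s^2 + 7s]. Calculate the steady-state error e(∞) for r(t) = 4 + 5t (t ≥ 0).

The denominator has no term below 7s — 1 pole at s=0, type 1. Taking each input component in turn:
  • 4: tracked with zero error.
  • 5t: e_ss = 5/K_v with K_v=200/7 → 0.175.
Total e_ss = 0.175.

0.175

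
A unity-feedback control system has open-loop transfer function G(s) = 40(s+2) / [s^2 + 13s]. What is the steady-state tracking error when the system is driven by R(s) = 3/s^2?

Lowest-order denominator term is 13s, so the open loop has 1 pole at the origin → type 1 system.
K_v = lim_{s→0} s·G(s) = 40·2 / 13 = 80/13.
e_ss = 3/K_v = 3/(80/13) = 0.4875.

0.4875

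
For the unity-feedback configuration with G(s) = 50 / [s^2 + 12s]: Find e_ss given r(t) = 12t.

Factoring s from the denominator leaves a polynomial with constant term 12, so the system is type 1.
K_v = lim_{s→0} s·G(s) = 50 / 12 = 25/6.
e_ss = 12/K_v = 12/(25/6) = 2.88.

2.88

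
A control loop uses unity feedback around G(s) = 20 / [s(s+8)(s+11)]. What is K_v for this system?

One free integrator in G(s): this is a type 1 system.
K_v = lim_{s→0} s·G(s) = 20 / (8·11) = 5/22.

5/22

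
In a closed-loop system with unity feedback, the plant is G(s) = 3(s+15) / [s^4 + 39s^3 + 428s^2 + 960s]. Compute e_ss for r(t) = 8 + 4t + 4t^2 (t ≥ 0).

Lowest-order denominator term is 960s, so the open loop has 1 pole at the origin → type 1 system. By superposition:
  • 8: tracked with zero error.
  • 4t: e_ss = 4/K_v with K_v=3/64 → 256/3.
  • 4t^2: a type-1 system cannot track it, e_ss → ∞.
The unbounded component dominates.

infinity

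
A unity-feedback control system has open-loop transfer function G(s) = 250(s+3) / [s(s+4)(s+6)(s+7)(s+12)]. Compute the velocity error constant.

125/336

System type = 1 (one pole at s=0).
K_v = lim_{s→0} s·G(s) = 250·3 / (4·6·7·12) = 125/336.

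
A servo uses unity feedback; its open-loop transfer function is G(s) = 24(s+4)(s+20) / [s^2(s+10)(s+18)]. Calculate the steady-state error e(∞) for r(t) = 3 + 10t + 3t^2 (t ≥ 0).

The open loop has two poles at the origin → type 2 system. By superposition:
  • 3: tracked with zero error.
  • 10t: tracked with zero error.
  • 3t^2: e_ss = 6/K_a with K_a=32/3 → 0.5625.
Total e_ss = 0.5625.

0.5625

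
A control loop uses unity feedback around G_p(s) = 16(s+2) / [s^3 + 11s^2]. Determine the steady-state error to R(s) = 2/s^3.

The denominator has no term below 11s^2 — 2 poles at s=0, type 2.
K_a = lim_{s→0} s^2·G_p(s) = 16·2 / 11 = 32/11.
r(t) = t^2 gives R(s) = 2/s^3.
e_ss = 2/K_a = 2/(32/11) = 0.6875.

0.6875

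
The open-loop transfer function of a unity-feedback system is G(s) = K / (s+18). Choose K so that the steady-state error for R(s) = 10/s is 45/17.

50

No free integrators in G(s): this is a type 0 system.
K_p = lim_{s→0} G(s) = K / (18) = (1/18)·K.
e_ss = 10/(1 + K_p) = 45/17 ⇒ 1 + (1/18)·K = 34/9 ⇒ K = 50.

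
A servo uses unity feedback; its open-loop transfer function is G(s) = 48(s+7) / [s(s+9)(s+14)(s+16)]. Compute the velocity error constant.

G(s) has one factor of s in the denominator, so the system is type 1.
K_v = lim_{s→0} s·G(s) = 48·7 / (9·14·16) = 1/6.

1/6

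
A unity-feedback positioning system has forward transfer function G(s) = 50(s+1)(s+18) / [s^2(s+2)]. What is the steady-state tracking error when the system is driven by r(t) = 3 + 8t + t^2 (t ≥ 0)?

The open loop has two poles at the origin → type 2 system. Taking each input component in turn:
  • 3: tracked with zero error.
  • 8t: tracked with zero error.
  • t^2: e_ss = 2/K_a with K_a=450 → 1/225.
Total e_ss = 1/225.

1/225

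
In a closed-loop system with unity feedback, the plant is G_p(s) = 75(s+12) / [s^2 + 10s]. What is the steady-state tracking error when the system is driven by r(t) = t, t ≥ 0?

Factoring s from the denominator leaves a polynomial with constant term 10, so the system is type 1.
K_v = lim_{s→0} s·G_p(s) = 75·12 / 10 = 90.
e_ss = 1/K_v = 1/90.

1/90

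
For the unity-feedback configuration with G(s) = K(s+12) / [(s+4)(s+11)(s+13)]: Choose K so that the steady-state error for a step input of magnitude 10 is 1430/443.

100

The open loop has no poles at the origin → type 0 system.
K_p = lim_{s→0} G(s) = K·12 / (4·11·13) = (3/143)·K.
e_ss = 10/(1 + K_p) = 1430/443 ⇒ 1 + (3/143)·K = 443/143 ⇒ K = 100.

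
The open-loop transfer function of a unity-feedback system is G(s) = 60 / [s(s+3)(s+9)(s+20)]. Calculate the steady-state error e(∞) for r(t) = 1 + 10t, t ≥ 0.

G(s) has one factor of s in the denominator, so the system is type 1. By superposition:
  • 1: tracked with zero error.
  • 10t: e_ss = 10/K_v with K_v=1/9 → 90.
Total e_ss = 90.

90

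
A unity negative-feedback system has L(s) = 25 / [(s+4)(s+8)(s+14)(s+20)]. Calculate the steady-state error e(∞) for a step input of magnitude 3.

1792/599

System type = 0 (no poles at s=0).
K_p = lim_{s→0} L(s) = 25 / (4·8·14·20) = 5/1792.
e_ss = 3/(1 + K_p) = 3/(1797/1792) = 1792/599.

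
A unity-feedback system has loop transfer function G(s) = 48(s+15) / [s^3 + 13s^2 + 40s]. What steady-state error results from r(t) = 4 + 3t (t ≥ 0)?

Factoring s from the denominator leaves a polynomial with constant term 40, so the system is type 1. By superposition:
  • 4: tracked with zero error.
  • 3t: e_ss = 3/K_v with K_v=18 → 1/6.
Total e_ss = 1/6.

1/6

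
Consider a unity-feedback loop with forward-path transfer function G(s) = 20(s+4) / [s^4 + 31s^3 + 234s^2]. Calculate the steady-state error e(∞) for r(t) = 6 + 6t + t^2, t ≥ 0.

5.85

The denominator has no term below 234s^2 — 2 poles at s=0, type 2. Taking each input component in turn:
  • 6: tracked with zero error.
  • 6t: tracked with zero error.
  • t^2: e_ss = 2/K_a with K_a=40/117 → 5.85.
Total e_ss = 5.85.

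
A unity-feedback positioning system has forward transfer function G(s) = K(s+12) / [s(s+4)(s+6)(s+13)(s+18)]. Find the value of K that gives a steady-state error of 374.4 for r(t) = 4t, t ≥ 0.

The open loop has one pole at the origin → type 1 system.
K_v = lim_{s→0} s·G(s) = K·12 / (4·6·13·18) = (1/468)·K.
e_ss = 4/K_v = 374.4 ⇒ K_v = 5/468 ⇒ K = (5/468)/(1/468) = 5.

5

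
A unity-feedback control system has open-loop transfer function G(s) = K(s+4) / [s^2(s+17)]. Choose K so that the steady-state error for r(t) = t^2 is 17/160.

80

The open loop has two poles at the origin → type 2 system.
K_a = lim_{s→0} s^2·G(s) = K·4 / (17) = (4/17)·K.
e_ss = 2/K_a = 17/160 ⇒ K_a = 320/17 ⇒ K = (320/17)/(4/17) = 80.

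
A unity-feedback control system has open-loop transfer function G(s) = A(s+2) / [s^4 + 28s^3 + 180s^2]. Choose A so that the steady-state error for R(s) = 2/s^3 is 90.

2

Factoring s^2 from the denominator leaves a polynomial with constant term 180, so the system is type 2.
K_a = lim_{s→0} s^2·G(s) = A·2 / 180 = (1/90)·A.
e_ss = 2/K_a = 90 ⇒ K_a = 1/45 ⇒ A = (1/45)/(1/90) = 2.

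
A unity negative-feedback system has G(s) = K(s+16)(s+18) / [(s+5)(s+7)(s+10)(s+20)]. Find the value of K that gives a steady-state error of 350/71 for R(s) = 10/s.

25

System type = 0 (no poles at s=0).
K_p = lim_{s→0} G(s) = K·16·18 / (5·7·10·20) = (36/875)·K.
e_ss = 10/(1 + K_p) = 350/71 ⇒ 1 + (36/875)·K = 71/35 ⇒ K = 25.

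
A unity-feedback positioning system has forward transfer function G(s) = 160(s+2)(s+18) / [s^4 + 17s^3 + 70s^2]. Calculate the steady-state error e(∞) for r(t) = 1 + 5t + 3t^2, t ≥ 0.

7/96

Factoring s^2 from the denominator leaves a polynomial with constant term 70, so the system is type 2. By superposition:
  • 1: tracked with zero error.
  • 5t: tracked with zero error.
  • 3t^2: e_ss = 6/K_a with K_a=576/7 → 7/96.
Total e_ss = 7/96.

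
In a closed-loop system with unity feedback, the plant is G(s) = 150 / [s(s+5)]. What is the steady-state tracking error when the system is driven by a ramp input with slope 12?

0.4

System type = 1 (one pole at s=0).
K_v = lim_{s→0} s·G(s) = 150 / (5) = 30.
e_ss = 12/K_v = 12/30 = 0.4.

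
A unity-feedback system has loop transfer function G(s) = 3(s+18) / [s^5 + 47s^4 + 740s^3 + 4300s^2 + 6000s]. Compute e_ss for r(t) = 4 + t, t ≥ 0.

Lowest-order denominator term is 6000s, so the open loop has 1 pole at the origin → type 1 system. By superposition:
  • 4: tracked with zero error.
  • t: e_ss = 1/K_v with K_v=0.009 → 1000/9.
Total e_ss = 1000/9.

1000/9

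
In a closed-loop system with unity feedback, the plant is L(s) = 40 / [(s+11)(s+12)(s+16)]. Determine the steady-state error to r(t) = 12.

No free integrators in L(s): this is a type 0 system.
K_p = lim_{s→0} L(s) = 40 / (11·12·16) = 5/264.
e_ss = 12/(1 + K_p) = 12/(269/264) = 3168/269.

3168/269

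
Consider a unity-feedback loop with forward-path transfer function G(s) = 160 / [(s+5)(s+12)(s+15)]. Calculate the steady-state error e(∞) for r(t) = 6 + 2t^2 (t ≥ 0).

G(s) has no factors of s in the denominator, so the system is type 0. By superposition:
  • 6: e_ss = 6/(1+K_p) with K_p=8/45 → 270/53.
  • 2t^2: a type-0 system cannot track it, e_ss → ∞.
The unbounded component dominates.

infinity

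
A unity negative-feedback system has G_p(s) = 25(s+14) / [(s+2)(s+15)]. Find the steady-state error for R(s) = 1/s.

3/38

G_p(s) has no factors of s in the denominator, so the system is type 0.
K_p = lim_{s→0} G_p(s) = 25·14 / (2·15) = 35/3.
e_ss = 1/(1 + K_p) = 1/(38/3) = 3/38.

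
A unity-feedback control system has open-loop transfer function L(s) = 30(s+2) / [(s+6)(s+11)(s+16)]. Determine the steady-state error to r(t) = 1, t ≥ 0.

88/93

No free integrators in L(s): this is a type 0 system.
K_p = lim_{s→0} L(s) = 30·2 / (6·11·16) = 5/88.
e_ss = 1/(1 + K_p) = 1/(93/88) = 88/93.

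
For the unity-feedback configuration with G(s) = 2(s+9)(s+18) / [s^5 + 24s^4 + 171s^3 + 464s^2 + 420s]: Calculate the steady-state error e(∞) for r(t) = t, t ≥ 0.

Factoring s from the denominator leaves a polynomial with constant term 420, so the system is type 1.
K_v = lim_{s→0} s·G(s) = 2·9·18 / 420 = 27/35.
e_ss = 1/K_v = 1/(27/35) = 35/27.

35/27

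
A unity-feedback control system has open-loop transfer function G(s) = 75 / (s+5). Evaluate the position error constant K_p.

15

G(s) has no factors of s in the denominator, so the system is type 0.
K_p = lim_{s→0} G(s) = 75 / (5) = 15.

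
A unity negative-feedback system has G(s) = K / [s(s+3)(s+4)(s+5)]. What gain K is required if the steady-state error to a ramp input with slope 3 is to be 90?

2

One free integrator in G(s): this is a type 1 system.
K_v = lim_{s→0} s·G(s) = K / (3·4·5) = (1/60)·K.
e_ss = 3/K_v = 90 ⇒ K_v = 1/30 ⇒ K = (1/30)/(1/60) = 2.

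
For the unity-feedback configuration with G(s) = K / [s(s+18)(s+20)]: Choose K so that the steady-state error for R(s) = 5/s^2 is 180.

10

One free integrator in G(s): this is a type 1 system.
K_v = lim_{s→0} s·G(s) = K / (18·20) = (1/360)·K.
e_ss = 5/K_v = 180 ⇒ K_v = 1/36 ⇒ K = (1/36)/(1/360) = 10.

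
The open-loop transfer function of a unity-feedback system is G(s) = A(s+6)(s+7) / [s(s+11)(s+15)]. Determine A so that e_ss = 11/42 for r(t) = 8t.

The open loop has one pole at the origin → type 1 system.
K_v = lim_{s→0} s·G(s) = A·6·7 / (11·15) = (14/55)·A.
e_ss = 8/K_v = 11/42 ⇒ K_v = 336/11 ⇒ A = (336/11)/(14/55) = 120.

120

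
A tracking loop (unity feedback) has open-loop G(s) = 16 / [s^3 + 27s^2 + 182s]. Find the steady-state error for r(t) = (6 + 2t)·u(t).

Lowest-order denominator term is 182s, so the open loop has 1 pole at the origin → type 1 system. By superposition:
  • 6: tracked with zero error.
  • 2t: e_ss = 2/K_v with K_v=8/91 → 22.75.
Total e_ss = 22.75.

22.75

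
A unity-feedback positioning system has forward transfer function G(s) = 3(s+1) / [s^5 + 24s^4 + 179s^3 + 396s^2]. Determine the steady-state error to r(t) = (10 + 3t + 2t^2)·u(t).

Lowest-order denominator term is 396s^2, so the open loop has 2 poles at the origin → type 2 system. By superposition:
  • 10: tracked with zero error.
  • 3t: tracked with zero error.
  • 2t^2: e_ss = 4/K_a with K_a=1/132 → 528.
Total e_ss = 528.

528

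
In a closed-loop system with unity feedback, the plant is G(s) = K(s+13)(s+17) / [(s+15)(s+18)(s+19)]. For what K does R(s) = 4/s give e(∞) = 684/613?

The open loop has no poles at the origin → type 0 system.
K_p = lim_{s→0} G(s) = K·13·17 / (15·18·19) = (221/5130)·K.
e_ss = 4/(1 + K_p) = 684/613 ⇒ 1 + (221/5130)·K = 613/171 ⇒ K = 60.

60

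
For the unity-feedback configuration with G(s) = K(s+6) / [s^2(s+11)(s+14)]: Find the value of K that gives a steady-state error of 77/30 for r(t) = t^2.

Two free integrators in G(s): this is a type 2 system.
K_a = lim_{s→0} s^2·G(s) = K·6 / (11·14) = (3/77)·K.
e_ss = 2/K_a = 77/30 ⇒ K_a = 60/77 ⇒ K = (60/77)/(3/77) = 20.

20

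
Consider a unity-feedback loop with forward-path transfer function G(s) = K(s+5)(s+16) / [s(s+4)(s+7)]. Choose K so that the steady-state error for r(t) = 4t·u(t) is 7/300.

G(s) has one factor of s in the denominator, so the system is type 1.
K_v = lim_{s→0} s·G(s) = K·5·16 / (4·7) = (20/7)·K.
e_ss = 4/K_v = 7/300 ⇒ K_v = 1200/7 ⇒ K = (1200/7)/(20/7) = 60.

60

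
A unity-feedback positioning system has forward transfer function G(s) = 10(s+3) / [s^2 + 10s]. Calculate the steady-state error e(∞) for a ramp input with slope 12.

Factoring s from the denominator leaves a polynomial with constant term 10, so the system is type 1.
K_v = lim_{s→0} s·G(s) = 10·3 / 10 = 3.
e_ss = 12/K_v = 12/3 = 4.

4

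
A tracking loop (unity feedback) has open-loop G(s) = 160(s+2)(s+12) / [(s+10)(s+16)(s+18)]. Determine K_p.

G(s) has no factors of s in the denominator, so the system is type 0.
K_p = lim_{s→0} G(s) = 160·2·12 / (10·16·18) = 4/3.

4/3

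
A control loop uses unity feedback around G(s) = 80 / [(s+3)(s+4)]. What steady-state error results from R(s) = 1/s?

G(s) has no factors of s in the denominator, so the system is type 0.
K_p = lim_{s→0} G(s) = 80 / (3·4) = 20/3.
e_ss = 1/(1 + K_p) = 1/(23/3) = 3/23.

3/23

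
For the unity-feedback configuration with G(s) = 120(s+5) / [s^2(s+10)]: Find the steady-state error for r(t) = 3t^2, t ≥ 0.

0.1

System type = 2 (two poles at s=0).
K_a = lim_{s→0} s^2·G(s) = 120·5 / (10) = 60.
r(t) = 3t^2 gives R(s) = 6/s^3.
e_ss = 6/K_a = 6/60 = 0.1.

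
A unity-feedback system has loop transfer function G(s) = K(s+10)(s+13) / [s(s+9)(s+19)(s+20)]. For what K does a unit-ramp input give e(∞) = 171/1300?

System type = 1 (one pole at s=0).
K_v = lim_{s→0} s·G(s) = K·10·13 / (9·19·20) = (13/342)·K.
e_ss = 1/K_v = 171/1300 ⇒ K_v = 1300/171 ⇒ K = (1300/171)/(13/342) = 200.

200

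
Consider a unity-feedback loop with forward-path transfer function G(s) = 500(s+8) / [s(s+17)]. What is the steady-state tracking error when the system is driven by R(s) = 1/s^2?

The open loop has one pole at the origin → type 1 system.
K_v = lim_{s→0} s·G(s) = 500·8 / (17) = 4000/17.
e_ss = 1/K_v = 1/(4000/17) = 17/4000.

17/4000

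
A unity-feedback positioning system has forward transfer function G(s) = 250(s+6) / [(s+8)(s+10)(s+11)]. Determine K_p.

75/44

No free integrators in G(s): this is a type 0 system.
K_p = lim_{s→0} G(s) = 250·6 / (8·10·11) = 75/44.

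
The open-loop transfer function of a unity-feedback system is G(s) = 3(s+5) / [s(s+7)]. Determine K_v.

System type = 1 (one pole at s=0).
K_v = lim_{s→0} s·G(s) = 3·5 / (7) = 15/7.

15/7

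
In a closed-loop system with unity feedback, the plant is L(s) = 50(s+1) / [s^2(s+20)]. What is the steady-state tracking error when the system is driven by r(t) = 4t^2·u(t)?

3.2

The open loop has two poles at the origin → type 2 system.
K_a = lim_{s→0} s^2·L(s) = 50·1 / (20) = 2.5.
r(t) = 4t^2 gives R(s) = 8/s^3.
e_ss = 8/K_a = 8/2.5 = 3.2.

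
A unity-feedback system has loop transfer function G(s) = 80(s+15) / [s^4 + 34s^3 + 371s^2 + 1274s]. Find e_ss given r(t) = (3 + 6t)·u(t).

6.37

Factoring s from the denominator leaves a polynomial with constant term 1274, so the system is type 1. By superposition:
  • 3: tracked with zero error.
  • 6t: e_ss = 6/K_v with K_v=600/637 → 6.37.
Total e_ss = 6.37.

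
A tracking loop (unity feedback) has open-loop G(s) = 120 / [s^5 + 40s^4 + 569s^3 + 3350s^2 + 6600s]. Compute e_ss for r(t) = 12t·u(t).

660

The denominator has no term below 6600s — 1 pole at s=0, type 1.
K_v = lim_{s→0} s·G(s) = 120 / 6600 = 1/55.
e_ss = 12/K_v = 12/(1/55) = 660.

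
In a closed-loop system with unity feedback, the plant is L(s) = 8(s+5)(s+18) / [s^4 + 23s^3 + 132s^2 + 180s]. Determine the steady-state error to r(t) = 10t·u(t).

Factoring s from the denominator leaves a polynomial with constant term 180, so the system is type 1.
K_v = lim_{s→0} s·L(s) = 8·5·18 / 180 = 4.
e_ss = 10/K_v = 10/4 = 2.5.

2.5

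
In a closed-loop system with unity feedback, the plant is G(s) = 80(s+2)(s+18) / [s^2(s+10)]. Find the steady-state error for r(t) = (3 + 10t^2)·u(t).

Two free integrators in G(s): this is a type 2 system. Taking each input component in turn:
  • 3: tracked with zero error.
  • 10t^2: e_ss = 20/K_a with K_a=288 → 5/72.
Total e_ss = 5/72.

5/72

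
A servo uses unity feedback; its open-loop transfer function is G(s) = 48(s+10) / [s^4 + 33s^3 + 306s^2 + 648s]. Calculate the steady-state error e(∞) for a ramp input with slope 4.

Factoring s from the denominator leaves a polynomial with constant term 648, so the system is type 1.
K_v = lim_{s→0} s·G(s) = 48·10 / 648 = 20/27.
e_ss = 4/K_v = 4/(20/27) = 5.4.

5.4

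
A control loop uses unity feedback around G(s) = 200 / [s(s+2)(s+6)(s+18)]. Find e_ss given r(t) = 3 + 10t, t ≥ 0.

G(s) has one factor of s in the denominator, so the system is type 1. Taking each input component in turn:
  • 3: tracked with zero error.
  • 10t: e_ss = 10/K_v with K_v=25/27 → 10.8.
Total e_ss = 10.8.

10.8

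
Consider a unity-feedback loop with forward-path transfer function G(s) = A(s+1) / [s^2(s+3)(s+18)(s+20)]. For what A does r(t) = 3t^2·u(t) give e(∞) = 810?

Two free integrators in G(s): this is a type 2 system.
K_a = lim_{s→0} s^2·G(s) = A·1 / (3·18·20) = (1/1080)·A.
e_ss = 6/K_a = 810 ⇒ K_a = 1/135 ⇒ A = (1/135)/(1/1080) = 8.

8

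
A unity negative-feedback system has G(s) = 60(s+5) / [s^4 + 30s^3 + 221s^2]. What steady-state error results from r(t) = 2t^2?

The denominator has no term below 221s^2 — 2 poles at s=0, type 2.
K_a = lim_{s→0} s^2·G(s) = 60·5 / 221 = 300/221.
r(t) = 2t^2 gives R(s) = 4/s^3.
e_ss = 4/K_a = 4/(300/221) = 221/75.

221/75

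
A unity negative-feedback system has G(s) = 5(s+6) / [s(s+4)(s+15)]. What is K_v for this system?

0.5

One free integrator in G(s): this is a type 1 system.
K_v = lim_{s→0} s·G(s) = 5·6 / (4·15) = 0.5.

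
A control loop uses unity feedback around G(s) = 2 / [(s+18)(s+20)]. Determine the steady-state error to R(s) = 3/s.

540/181

No free integrators in G(s): this is a type 0 system.
K_p = lim_{s→0} G(s) = 2 / (18·20) = 1/180.
e_ss = 3/(1 + K_p) = 3/(181/180) = 540/181.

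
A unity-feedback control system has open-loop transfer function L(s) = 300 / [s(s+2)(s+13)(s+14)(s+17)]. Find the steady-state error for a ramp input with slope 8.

12376/75

The open loop has one pole at the origin → type 1 system.
K_v = lim_{s→0} s·L(s) = 300 / (2·13·14·17) = 75/1547.
e_ss = 8/K_v = 8/(75/1547) = 12376/75.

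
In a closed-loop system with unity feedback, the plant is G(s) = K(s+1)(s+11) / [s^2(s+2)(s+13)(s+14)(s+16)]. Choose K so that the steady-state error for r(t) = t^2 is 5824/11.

Two free integrators in G(s): this is a type 2 system.
K_a = lim_{s→0} s^2·G(s) = K·1·11 / (2·13·14·16) = (11/5824)·K.
e_ss = 2/K_a = 5824/11 ⇒ K_a = 11/2912 ⇒ K = (11/2912)/(11/5824) = 2.

2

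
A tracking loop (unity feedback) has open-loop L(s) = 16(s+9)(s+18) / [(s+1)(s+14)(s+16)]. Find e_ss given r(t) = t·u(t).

The open loop has no poles at the origin → type 0 system.
K_v = lim_{s→0} s·L(s) = 0; the steady-state error to this ramp input grows without bound.

infinity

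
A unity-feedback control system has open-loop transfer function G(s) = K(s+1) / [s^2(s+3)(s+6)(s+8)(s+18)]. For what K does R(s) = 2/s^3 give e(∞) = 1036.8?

Two free integrators in G(s): this is a type 2 system.
K_a = lim_{s→0} s^2·G(s) = K·1 / (3·6·8·18) = (1/2592)·K.
e_ss = 2/K_a = 1036.8 ⇒ K_a = 5/2592 ⇒ K = (5/2592)/(1/2592) = 5.

5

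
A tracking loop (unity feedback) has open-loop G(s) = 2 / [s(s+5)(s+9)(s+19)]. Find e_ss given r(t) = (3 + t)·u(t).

427.5

The open loop has one pole at the origin → type 1 system. Treating each term separately:
  • 3: tracked with zero error.
  • t: e_ss = 1/K_v with K_v=2/855 → 427.5.
Total e_ss = 427.5.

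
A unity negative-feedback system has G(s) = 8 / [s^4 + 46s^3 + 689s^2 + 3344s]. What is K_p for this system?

infinity

K_p = lim_{s→0} G(s); with 1 pole at the origin the limit diverges, so K_p = ∞.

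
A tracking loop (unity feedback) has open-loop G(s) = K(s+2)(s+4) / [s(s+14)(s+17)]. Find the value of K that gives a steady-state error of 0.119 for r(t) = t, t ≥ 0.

250

G(s) has one factor of s in the denominator, so the system is type 1.
K_v = lim_{s→0} s·G(s) = K·2·4 / (14·17) = (4/119)·K.
e_ss = 1/K_v = 0.119 ⇒ K_v = 1000/119 ⇒ K = (1000/119)/(4/119) = 250.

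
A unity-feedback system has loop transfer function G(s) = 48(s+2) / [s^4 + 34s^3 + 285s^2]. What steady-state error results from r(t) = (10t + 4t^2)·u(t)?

Lowest-order denominator term is 285s^2, so the open loop has 2 poles at the origin → type 2 system. By superposition:
  • 10t: tracked with zero error.
  • 4t^2: e_ss = 8/K_a with K_a=32/95 → 23.75.
Total e_ss = 23.75.

23.75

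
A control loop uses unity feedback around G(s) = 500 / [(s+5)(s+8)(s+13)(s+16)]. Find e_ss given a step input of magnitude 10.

System type = 0 (no poles at s=0).
K_p = lim_{s→0} G(s) = 500 / (5·8·13·16) = 25/416.
e_ss = 10/(1 + K_p) = 10/(441/416) = 4160/441.

4160/441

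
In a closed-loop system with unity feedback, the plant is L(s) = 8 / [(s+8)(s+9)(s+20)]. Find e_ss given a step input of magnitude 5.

System type = 0 (no poles at s=0).
K_p = lim_{s→0} L(s) = 8 / (8·9·20) = 1/180.
e_ss = 5/(1 + K_p) = 5/(181/180) = 900/181.

900/181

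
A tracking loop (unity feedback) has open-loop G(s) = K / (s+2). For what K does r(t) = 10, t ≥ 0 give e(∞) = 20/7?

5

No free integrators in G(s): this is a type 0 system.
K_p = lim_{s→0} G(s) = K / (2) = 0.5·K.
e_ss = 10/(1 + K_p) = 20/7 ⇒ 1 + 0.5·K = 3.5 ⇒ K = 5.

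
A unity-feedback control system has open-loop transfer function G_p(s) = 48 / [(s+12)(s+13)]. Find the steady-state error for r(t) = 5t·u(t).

G_p(s) has no factors of s in the denominator, so the system is type 0.
K_v = lim_{s→0} s·G_p(s) = 0; the steady-state error to this ramp input grows without bound.

infinity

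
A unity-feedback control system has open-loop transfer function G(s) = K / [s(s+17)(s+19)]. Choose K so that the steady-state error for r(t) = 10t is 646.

One free integrator in G(s): this is a type 1 system.
K_v = lim_{s→0} s·G(s) = K / (17·19) = (1/323)·K.
e_ss = 10/K_v = 646 ⇒ K_v = 5/323 ⇒ K = (5/323)/(1/323) = 5.

5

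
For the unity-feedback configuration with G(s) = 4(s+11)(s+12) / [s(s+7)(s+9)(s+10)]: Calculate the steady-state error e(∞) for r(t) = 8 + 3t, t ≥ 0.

315/88

G(s) has one factor of s in the denominator, so the system is type 1. By superposition:
  • 8: tracked with zero error.
  • 3t: e_ss = 3/K_v with K_v=88/105 → 315/88.
Total e_ss = 315/88.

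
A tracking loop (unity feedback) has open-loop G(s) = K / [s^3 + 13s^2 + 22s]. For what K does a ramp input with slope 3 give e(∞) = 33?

2

Lowest-order denominator term is 22s, so the open loop has 1 pole at the origin → type 1 system.
K_v = lim_{s→0} s·G(s) = K / 22 = (1/22)·K.
e_ss = 3/K_v = 33 ⇒ K_v = 1/11 ⇒ K = (1/11)/(1/22) = 2.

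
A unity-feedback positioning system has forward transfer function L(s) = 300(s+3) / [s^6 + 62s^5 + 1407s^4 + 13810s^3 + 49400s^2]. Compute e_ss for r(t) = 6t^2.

1976/3

Factoring s^2 from the denominator leaves a polynomial with constant term 49400, so the system is type 2.
K_a = lim_{s→0} s^2·L(s) = 300·3 / 49400 = 9/494.
r(t) = 6t^2 gives R(s) = 12/s^3.
e_ss = 12/K_a = 12/(9/494) = 1976/3.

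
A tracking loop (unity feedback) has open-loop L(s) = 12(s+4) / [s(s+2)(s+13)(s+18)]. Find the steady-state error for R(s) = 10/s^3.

infinity

System type = 1 (one pole at s=0).
K_a = lim_{s→0} s^2·L(s) = 0; the steady-state error to this parabolic input grows without bound.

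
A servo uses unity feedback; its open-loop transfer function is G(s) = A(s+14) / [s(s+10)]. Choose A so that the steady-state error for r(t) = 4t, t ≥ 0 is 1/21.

G(s) has one factor of s in the denominator, so the system is type 1.
K_v = lim_{s→0} s·G(s) = A·14 / (10) = 1.4·A.
e_ss = 4/K_v = 1/21 ⇒ K_v = 84 ⇒ A = 84/1.4 = 60.

60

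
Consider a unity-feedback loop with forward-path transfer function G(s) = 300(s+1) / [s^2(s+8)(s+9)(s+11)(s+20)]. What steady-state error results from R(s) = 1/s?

The open loop has two poles at the origin → type 2 system.
A type-2 system has K_p = ∞, so it tracks a step input with zero steady-state error.

0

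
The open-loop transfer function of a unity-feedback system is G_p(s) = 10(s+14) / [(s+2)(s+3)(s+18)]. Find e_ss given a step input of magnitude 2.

G_p(s) has no factors of s in the denominator, so the system is type 0.
K_p = lim_{s→0} G_p(s) = 10·14 / (2·3·18) = 35/27.
e_ss = 2/(1 + K_p) = 2/(62/27) = 27/31.

27/31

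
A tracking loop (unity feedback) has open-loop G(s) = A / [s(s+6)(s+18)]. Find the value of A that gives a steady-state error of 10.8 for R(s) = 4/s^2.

40

System type = 1 (one pole at s=0).
K_v = lim_{s→0} s·G(s) = A / (6·18) = (1/108)·A.
e_ss = 4/K_v = 10.8 ⇒ K_v = 10/27 ⇒ A = (10/27)/(1/108) = 40.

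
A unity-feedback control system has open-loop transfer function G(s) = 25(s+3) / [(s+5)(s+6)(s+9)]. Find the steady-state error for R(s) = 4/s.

72/23

G(s) has no factors of s in the denominator, so the system is type 0.
K_p = lim_{s→0} G(s) = 25·3 / (5·6·9) = 5/18.
e_ss = 4/(1 + K_p) = 4/(23/18) = 72/23.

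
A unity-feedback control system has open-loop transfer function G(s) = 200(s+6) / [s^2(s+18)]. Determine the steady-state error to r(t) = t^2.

Two free integrators in G(s): this is a type 2 system.
K_a = lim_{s→0} s^2·G(s) = 200·6 / (18) = 200/3.
r(t) = t^2 gives R(s) = 2/s^3.
e_ss = 2/K_a = 2/(200/3) = 0.03.

0.03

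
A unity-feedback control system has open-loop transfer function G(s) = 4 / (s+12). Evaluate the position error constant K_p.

The open loop has no poles at the origin → type 0 system.
K_p = lim_{s→0} G(s) = 4 / (12) = 1/3.

1/3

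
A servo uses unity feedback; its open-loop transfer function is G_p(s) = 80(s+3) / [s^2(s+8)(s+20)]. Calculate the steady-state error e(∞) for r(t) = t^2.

4/3

System type = 2 (two poles at s=0).
K_a = lim_{s→0} s^2·G_p(s) = 80·3 / (8·20) = 1.5.
r(t) = t^2 gives R(s) = 2/s^3.
e_ss = 2/K_a = 2/1.5 = 4/3.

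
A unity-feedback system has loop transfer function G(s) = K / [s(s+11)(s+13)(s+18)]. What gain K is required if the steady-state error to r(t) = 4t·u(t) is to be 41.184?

250

The open loop has one pole at the origin → type 1 system.
K_v = lim_{s→0} s·G(s) = K / (11·13·18) = (1/2574)·K.
e_ss = 4/K_v = 41.184 ⇒ K_v = 125/1287 ⇒ K = (125/1287)/(1/2574) = 250.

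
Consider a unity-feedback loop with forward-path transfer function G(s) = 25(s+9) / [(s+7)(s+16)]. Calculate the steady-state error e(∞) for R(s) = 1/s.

No free integrators in G(s): this is a type 0 system.
K_p = lim_{s→0} G(s) = 25·9 / (7·16) = 225/112.
e_ss = 1/(1 + K_p) = 1/(337/112) = 112/337.

112/337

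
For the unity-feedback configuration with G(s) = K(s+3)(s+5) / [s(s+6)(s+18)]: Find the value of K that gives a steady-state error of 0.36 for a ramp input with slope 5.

100

The open loop has one pole at the origin → type 1 system.
K_v = lim_{s→0} s·G(s) = K·3·5 / (6·18) = (5/36)·K.
e_ss = 5/K_v = 0.36 ⇒ K_v = 125/9 ⇒ K = (125/9)/(5/36) = 100.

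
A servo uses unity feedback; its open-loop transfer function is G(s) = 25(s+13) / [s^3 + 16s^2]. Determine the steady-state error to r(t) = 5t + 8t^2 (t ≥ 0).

256/325

Lowest-order denominator term is 16s^2, so the open loop has 2 poles at the origin → type 2 system. By superposition:
  • 5t: tracked with zero error.
  • 8t^2: e_ss = 16/K_a with K_a=20.3125 → 256/325.
Total e_ss = 256/325.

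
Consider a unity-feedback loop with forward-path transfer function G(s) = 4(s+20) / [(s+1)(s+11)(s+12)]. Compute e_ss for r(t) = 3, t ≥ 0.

System type = 0 (no poles at s=0).
K_p = lim_{s→0} G(s) = 4·20 / (1·11·12) = 20/33.
e_ss = 3/(1 + K_p) = 3/(53/33) = 99/53.

99/53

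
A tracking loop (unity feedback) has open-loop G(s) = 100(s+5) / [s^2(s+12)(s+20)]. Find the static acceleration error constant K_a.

25/12

G(s) has two factors of s in the denominator, so the system is type 2.
K_a = lim_{s→0} s^2·G(s) = 100·5 / (12·20) = 25/12.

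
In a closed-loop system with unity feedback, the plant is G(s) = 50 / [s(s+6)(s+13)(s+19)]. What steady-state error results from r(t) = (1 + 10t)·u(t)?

The open loop has one pole at the origin → type 1 system. By superposition:
  • 1: tracked with zero error.
  • 10t: e_ss = 10/K_v with K_v=25/741 → 296.4.
Total e_ss = 296.4.

296.4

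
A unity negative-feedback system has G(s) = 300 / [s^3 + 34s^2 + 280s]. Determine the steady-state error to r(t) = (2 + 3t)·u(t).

Lowest-order denominator term is 280s, so the open loop has 1 pole at the origin → type 1 system. Treating each term separately:
  • 2: tracked with zero error.
  • 3t: e_ss = 3/K_v with K_v=15/14 → 2.8.
Total e_ss = 2.8.

2.8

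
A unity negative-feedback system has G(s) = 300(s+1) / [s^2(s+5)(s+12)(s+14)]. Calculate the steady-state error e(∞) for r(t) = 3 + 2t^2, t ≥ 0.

System type = 2 (two poles at s=0). By superposition:
  • 3: tracked with zero error.
  • 2t^2: e_ss = 4/K_a with K_a=5/14 → 11.2.
Total e_ss = 11.2.

11.2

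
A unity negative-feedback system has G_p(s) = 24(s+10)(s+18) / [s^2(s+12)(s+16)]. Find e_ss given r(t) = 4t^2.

Two free integrators in G_p(s): this is a type 2 system.
K_a = lim_{s→0} s^2·G_p(s) = 24·10·18 / (12·16) = 22.5.
r(t) = 4t^2 gives R(s) = 8/s^3.
e_ss = 8/K_a = 8/22.5 = 16/45.

16/45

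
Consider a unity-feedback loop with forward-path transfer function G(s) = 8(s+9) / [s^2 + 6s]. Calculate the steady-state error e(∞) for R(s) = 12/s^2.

1

Lowest-order denominator term is 6s, so the open loop has 1 pole at the origin → type 1 system.
K_v = lim_{s→0} s·G(s) = 8·9 / 6 = 12.
e_ss = 12/K_v = 12/12 = 1.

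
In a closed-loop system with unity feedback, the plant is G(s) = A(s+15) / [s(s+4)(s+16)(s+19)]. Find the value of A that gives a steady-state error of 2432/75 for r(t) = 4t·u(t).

10

System type = 1 (one pole at s=0).
K_v = lim_{s→0} s·G(s) = A·15 / (4·16·19) = (15/1216)·A.
e_ss = 4/K_v = 2432/75 ⇒ K_v = 75/608 ⇒ A = (75/608)/(15/1216) = 10.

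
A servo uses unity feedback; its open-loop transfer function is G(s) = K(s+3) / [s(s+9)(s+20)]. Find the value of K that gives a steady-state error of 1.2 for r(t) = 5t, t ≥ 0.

G(s) has one factor of s in the denominator, so the system is type 1.
K_v = lim_{s→0} s·G(s) = K·3 / (9·20) = (1/60)·K.
e_ss = 5/K_v = 1.2 ⇒ K_v = 25/6 ⇒ K = (25/6)/(1/60) = 250.

250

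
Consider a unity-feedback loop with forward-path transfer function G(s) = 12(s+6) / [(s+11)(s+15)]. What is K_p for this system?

24/55

The open loop has no poles at the origin → type 0 system.
K_p = lim_{s→0} G(s) = 12·6 / (11·15) = 24/55.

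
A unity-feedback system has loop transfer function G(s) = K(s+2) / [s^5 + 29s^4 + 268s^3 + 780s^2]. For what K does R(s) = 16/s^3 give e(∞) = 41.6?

The denominator has no term below 780s^2 — 2 poles at s=0, type 2.
K_a = lim_{s→0} s^2·G(s) = K·2 / 780 = (1/390)·K.
e_ss = 16/K_a = 41.6 ⇒ K_a = 5/13 ⇒ K = (5/13)/(1/390) = 150.

150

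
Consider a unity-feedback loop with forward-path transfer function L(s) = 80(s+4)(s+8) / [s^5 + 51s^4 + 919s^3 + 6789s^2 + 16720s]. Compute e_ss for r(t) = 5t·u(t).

1045/32

Lowest-order denominator term is 16720s, so the open loop has 1 pole at the origin → type 1 system.
K_v = lim_{s→0} s·L(s) = 80·4·8 / 16720 = 32/209.
e_ss = 5/K_v = 5/(32/209) = 1045/32.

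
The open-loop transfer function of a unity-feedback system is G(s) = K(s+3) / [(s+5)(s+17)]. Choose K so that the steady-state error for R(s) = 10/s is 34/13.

No free integrators in G(s): this is a type 0 system.
K_p = lim_{s→0} G(s) = K·3 / (5·17) = (3/85)·K.
e_ss = 10/(1 + K_p) = 34/13 ⇒ 1 + (3/85)·K = 65/17 ⇒ K = 80.

80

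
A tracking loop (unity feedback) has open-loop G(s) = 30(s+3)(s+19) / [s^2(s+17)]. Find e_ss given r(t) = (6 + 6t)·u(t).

G(s) has two factors of s in the denominator, so the system is type 2. By superposition:
  • 6: tracked with zero error.
  • 6t: tracked with zero error.
Total e_ss = 0.

0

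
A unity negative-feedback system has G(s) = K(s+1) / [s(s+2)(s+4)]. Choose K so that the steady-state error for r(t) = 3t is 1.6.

15

System type = 1 (one pole at s=0).
K_v = lim_{s→0} s·G(s) = K·1 / (2·4) = 0.125·K.
e_ss = 3/K_v = 1.6 ⇒ K_v = 1.875 ⇒ K = 1.875/0.125 = 15.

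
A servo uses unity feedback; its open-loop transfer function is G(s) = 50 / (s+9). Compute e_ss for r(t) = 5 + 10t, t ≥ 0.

infinity

No free integrators in G(s): this is a type 0 system. Taking each input component in turn:
  • 5: e_ss = 5/(1+K_p) with K_p=50/9 → 45/59.
  • 10t: a type-0 system cannot track it, e_ss → ∞.
The unbounded component dominates.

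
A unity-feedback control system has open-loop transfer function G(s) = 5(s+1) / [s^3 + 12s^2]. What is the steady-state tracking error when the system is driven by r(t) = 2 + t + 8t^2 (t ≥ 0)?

38.4

Lowest-order denominator term is 12s^2, so the open loop has 2 poles at the origin → type 2 system. Taking each input component in turn:
  • 2: tracked with zero error.
  • t: tracked with zero error.
  • 8t^2: e_ss = 16/K_a with K_a=5/12 → 38.4.
Total e_ss = 38.4.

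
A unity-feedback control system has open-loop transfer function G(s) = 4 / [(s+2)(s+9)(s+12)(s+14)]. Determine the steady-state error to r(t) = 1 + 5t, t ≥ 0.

infinity

G(s) has no factors of s in the denominator, so the system is type 0. Taking each input component in turn:
  • 1: e_ss = 1/(1+K_p) with K_p=1/756 → 756/757.
  • 5t: a type-0 system cannot track it, e_ss → ∞.
The unbounded component dominates.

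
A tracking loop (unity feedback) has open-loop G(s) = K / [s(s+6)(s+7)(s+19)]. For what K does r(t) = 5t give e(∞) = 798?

5

G(s) has one factor of s in the denominator, so the system is type 1.
K_v = lim_{s→0} s·G(s) = K / (6·7·19) = (1/798)·K.
e_ss = 5/K_v = 798 ⇒ K_v = 5/798 ⇒ K = (5/798)/(1/798) = 5.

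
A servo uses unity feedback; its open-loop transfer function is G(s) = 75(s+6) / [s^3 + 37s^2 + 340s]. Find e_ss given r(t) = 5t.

34/9

Lowest-order denominator term is 340s, so the open loop has 1 pole at the origin → type 1 system.
K_v = lim_{s→0} s·G(s) = 75·6 / 340 = 45/34.
e_ss = 5/K_v = 5/(45/34) = 34/9.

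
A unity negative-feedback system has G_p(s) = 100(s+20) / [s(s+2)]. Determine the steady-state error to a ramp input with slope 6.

System type = 1 (one pole at s=0).
K_v = lim_{s→0} s·G_p(s) = 100·20 / (2) = 1000.
e_ss = 6/K_v = 6/1000 = 0.006.

0.006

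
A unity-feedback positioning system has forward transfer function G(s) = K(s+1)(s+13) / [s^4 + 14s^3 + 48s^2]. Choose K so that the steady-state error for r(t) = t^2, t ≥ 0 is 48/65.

10

Lowest-order denominator term is 48s^2, so the open loop has 2 poles at the origin → type 2 system.
K_a = lim_{s→0} s^2·G(s) = K·1·13 / 48 = (13/48)·K.
e_ss = 2/K_a = 48/65 ⇒ K_a = 65/24 ⇒ K = (65/24)/(13/48) = 10.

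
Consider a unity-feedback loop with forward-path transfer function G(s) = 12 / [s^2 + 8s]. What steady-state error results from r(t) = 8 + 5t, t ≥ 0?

10/3

The denominator has no term below 8s — 1 pole at s=0, type 1. Taking each input component in turn:
  • 8: tracked with zero error.
  • 5t: e_ss = 5/K_v with K_v=1.5 → 10/3.
Total e_ss = 10/3.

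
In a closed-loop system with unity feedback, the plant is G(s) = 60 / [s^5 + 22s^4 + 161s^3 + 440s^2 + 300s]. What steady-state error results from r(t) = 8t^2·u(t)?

infinity

Lowest-order denominator term is 300s, so the open loop has 1 pole at the origin → type 1 system.
For a type-1 system K_a = 0, so e_ss to a parabolic input is unbounded.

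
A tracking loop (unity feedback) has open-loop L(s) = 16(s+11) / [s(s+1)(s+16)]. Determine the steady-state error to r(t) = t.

System type = 1 (one pole at s=0).
K_v = lim_{s→0} s·L(s) = 16·11 / (1·16) = 11.
e_ss = 1/K_v = 1/11.

1/11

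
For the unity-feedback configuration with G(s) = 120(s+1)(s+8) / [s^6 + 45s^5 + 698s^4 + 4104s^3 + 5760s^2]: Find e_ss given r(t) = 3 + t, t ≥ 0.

Lowest-order denominator term is 5760s^2, so the open loop has 2 poles at the origin → type 2 system. Taking each input component in turn:
  • 3: tracked with zero error.
  • t: tracked with zero error.
Total e_ss = 0.

0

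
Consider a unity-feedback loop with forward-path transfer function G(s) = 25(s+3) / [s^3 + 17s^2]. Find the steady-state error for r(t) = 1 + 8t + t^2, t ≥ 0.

The denominator has no term below 17s^2 — 2 poles at s=0, type 2. Taking each input component in turn:
  • 1: tracked with zero error.
  • 8t: tracked with zero error.
  • t^2: e_ss = 2/K_a with K_a=75/17 → 34/75.
Total e_ss = 34/75.

34/75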